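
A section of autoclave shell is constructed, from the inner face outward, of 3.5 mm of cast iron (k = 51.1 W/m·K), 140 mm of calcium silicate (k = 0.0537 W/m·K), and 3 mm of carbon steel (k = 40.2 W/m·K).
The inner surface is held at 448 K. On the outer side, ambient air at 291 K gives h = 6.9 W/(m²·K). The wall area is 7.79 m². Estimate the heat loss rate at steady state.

Q ≈ 444 W

Model the wall as resistances in series:
R_cast iron = L/(kA) = 0.0035/(51.1×7.79) = 8.792×10^-6 K/W
R_calcium silicate = L/(kA) = 0.14/(0.0537×7.79) = 0.3347 K/W
R_carbon steel = L/(kA) = 0.003/(40.2×7.79) = 9.58×10^-6 K/W
R_outer film = 1/(h_o·A) = 1/(6.9×7.79) = 0.0186 K/W
R_total = 0.3533 K/W
Q = ΔT / R_total = 157 / 0.3533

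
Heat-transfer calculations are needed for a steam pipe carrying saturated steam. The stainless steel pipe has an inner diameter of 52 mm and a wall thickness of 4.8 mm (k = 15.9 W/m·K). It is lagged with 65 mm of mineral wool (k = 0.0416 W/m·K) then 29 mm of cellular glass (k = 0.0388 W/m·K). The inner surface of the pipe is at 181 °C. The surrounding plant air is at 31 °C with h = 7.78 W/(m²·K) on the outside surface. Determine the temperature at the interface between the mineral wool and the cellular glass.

Per-layer cylindrical resistances, series-summed:
R_stainless steel pipe wall = ln(30.8/26)/(2π×15.9×1) = 0.001696 K/W
R_mineral wool = ln(95.8/30.8)/(2π×0.0416×1) = 4.341 K/W
R_cellular glass = ln(124.8/95.8)/(2π×0.0388×1) = 1.085 K/W
R_outer film = 1/(h_o·2πr_oL) = 1/(7.78×2π×0.1248×1) = 0.1639 K/W
R_total = 5.592 K/W
Q = ΔT/R_total = 150/5.592
Q = 26.8 W/m
T_interface = T_inner − Q·ΣR(inner→interface) = 181 − 26.8×4.343

T ≈ 64.5 °C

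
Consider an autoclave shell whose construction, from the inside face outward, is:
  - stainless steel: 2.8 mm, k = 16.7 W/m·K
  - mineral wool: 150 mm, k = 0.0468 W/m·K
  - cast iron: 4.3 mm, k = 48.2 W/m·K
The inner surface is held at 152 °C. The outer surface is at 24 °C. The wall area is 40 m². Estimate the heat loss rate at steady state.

Q ≈ 1600 W

Model the wall as resistances in series:
R_stainless steel = L/(kA) = 0.0028/(16.7×40) = 4.192×10^-6 K/W
R_mineral wool = L/(kA) = 0.15/(0.0468×40) = 0.08013 K/W
R_cast iron = L/(kA) = 0.0043/(48.2×40) = 2.23×10^-6 K/W
R_total = 0.08013 K/W
Q = ΔT / R_total = 128 / 0.08013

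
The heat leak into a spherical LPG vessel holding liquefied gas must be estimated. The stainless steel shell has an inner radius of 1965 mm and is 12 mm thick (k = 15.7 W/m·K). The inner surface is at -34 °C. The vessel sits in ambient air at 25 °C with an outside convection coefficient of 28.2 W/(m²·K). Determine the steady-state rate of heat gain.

Q ≈ 80000 W

Spherical conduction: R = (1/r_in − 1/r_out)/(4πk) per layer; series-sum.
R_stainless steel shell = (1/1.965 − 1/1.977)/(4π×15.7) = 1.566×10^-5 K/W
R_outer film = 1/(h·4πr_o²) = 1/(28.2×4π×1.977²) = 7.22×10^-4 K/W
R_total = 7.376×10^-4 K/W
Q = ΔT/R_total = 59/7.376×10^-4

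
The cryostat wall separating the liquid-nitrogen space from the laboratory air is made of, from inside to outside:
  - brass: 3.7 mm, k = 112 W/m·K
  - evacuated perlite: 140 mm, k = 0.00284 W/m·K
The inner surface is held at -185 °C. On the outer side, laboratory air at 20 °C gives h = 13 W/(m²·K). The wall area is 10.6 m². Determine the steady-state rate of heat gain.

Treating each layer as a thermal resistance in series:
R_brass = L/(kA) = 0.0037/(112×10.6) = 3.117×10^-6 K/W
R_evacuated perlite = L/(kA) = 0.14/(0.00284×10.6) = 4.651 K/W
R_outer film = 1/(h_o·A) = 1/(13×10.6) = 0.007257 K/W
R_total = 4.658 K/W
Q = ΔT / R_total = 205 / 4.658

Q ≈ 44 W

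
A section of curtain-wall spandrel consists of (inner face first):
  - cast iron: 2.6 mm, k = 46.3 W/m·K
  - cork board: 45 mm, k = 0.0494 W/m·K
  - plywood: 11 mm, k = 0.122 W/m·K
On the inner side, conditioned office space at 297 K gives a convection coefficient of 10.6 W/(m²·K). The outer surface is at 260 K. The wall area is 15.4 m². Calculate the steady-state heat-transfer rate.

Q ≈ 520 W

Model the wall as resistances in series:
R_inner film = 1/(h_i·A) = 1/(10.6×15.4) = 0.006126 K/W
R_cast iron = L/(kA) = 0.0026/(46.3×15.4) = 3.646×10^-6 K/W
R_cork board = L/(kA) = 0.045/(0.0494×15.4) = 0.05915 K/W
R_plywood = L/(kA) = 0.011/(0.122×15.4) = 0.005855 K/W
R_total = 0.07114 K/W
Q = ΔT / R_total = 37 / 0.07114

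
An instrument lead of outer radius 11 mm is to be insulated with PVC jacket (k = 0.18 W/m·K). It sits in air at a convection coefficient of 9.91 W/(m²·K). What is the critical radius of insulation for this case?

For a cylinder r_cr = k/h = 0.18/9.91
r_cr = 18.2 mm; since the bare radius (11 mm) is below r_cr, adding a thin layer of insulation will *increase* heat loss.

r_cr ≈ 18.2 mm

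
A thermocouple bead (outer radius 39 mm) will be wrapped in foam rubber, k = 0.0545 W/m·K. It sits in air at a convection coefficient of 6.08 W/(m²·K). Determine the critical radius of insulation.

For a sphere r_cr = 2k/h = 2×0.0545/6.08
r_cr = 17.9 mm; since the bare radius (39 mm) is above r_cr, any added insulation will reduce heat loss.

r_cr ≈ 17.9 mm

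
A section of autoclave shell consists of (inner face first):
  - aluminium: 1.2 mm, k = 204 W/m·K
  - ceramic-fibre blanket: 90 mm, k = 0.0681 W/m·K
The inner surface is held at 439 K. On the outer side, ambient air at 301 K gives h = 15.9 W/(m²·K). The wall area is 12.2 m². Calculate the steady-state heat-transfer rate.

Q ≈ 1220 W

Treating each layer as a thermal resistance in series:
R_aluminium = L/(kA) = 0.0012/(204×12.2) = 4.822×10^-7 K/W
R_ceramic-fibre blanket = L/(kA) = 0.09/(0.0681×12.2) = 0.1083 K/W
R_outer film = 1/(h_o·A) = 1/(15.9×12.2) = 0.005155 K/W
R_total = 0.1135 K/W
Q = ΔT / R_total = 138 / 0.1135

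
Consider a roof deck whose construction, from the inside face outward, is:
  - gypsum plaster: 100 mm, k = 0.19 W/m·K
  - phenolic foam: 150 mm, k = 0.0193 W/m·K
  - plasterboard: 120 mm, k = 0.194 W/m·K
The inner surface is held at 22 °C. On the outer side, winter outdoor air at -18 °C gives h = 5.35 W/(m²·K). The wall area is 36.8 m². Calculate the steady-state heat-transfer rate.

Q ≈ 162 W

Treating each layer as a thermal resistance in series:
R_gypsum plaster = L/(kA) = 0.1/(0.19×36.8) = 0.0143 K/W
R_phenolic foam = L/(kA) = 0.15/(0.0193×36.8) = 0.2112 K/W
R_plasterboard = L/(kA) = 0.12/(0.194×36.8) = 0.01681 K/W
R_outer film = 1/(h_o·A) = 1/(5.35×36.8) = 0.005079 K/W
R_total = 0.2474 K/W
Q = ΔT / R_total = 40 / 0.2474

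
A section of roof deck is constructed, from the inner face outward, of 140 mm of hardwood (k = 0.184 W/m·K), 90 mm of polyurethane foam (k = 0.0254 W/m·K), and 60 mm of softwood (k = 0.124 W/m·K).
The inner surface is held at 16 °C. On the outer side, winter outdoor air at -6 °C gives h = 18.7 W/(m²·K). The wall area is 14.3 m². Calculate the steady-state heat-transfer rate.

Q ≈ 65 W

Using the resistance-network approach (series):
R_hardwood = L/(kA) = 0.14/(0.184×14.3) = 0.05321 K/W
R_polyurethane foam = L/(kA) = 0.09/(0.0254×14.3) = 0.2478 K/W
R_softwood = L/(kA) = 0.06/(0.124×14.3) = 0.03384 K/W
R_outer film = 1/(h_o·A) = 1/(18.7×14.3) = 0.00374 K/W
R_total = 0.3386 K/W
Q = ΔT / R_total = 22 / 0.3386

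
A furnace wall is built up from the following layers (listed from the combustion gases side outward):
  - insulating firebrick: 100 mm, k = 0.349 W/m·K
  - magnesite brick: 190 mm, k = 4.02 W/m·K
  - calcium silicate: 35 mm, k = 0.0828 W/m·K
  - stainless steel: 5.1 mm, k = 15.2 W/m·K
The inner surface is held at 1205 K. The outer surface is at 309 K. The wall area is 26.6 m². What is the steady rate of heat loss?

Model the wall as resistances in series:
R_insulating firebrick = L/(kA) = 0.1/(0.349×26.6) = 0.01077 K/W
R_magnesite brick = L/(kA) = 0.19/(4.02×26.6) = 0.001777 K/W
R_calcium silicate = L/(kA) = 0.035/(0.0828×26.6) = 0.01589 K/W
R_stainless steel = L/(kA) = 0.0051/(15.2×26.6) = 1.261×10^-5 K/W
R_total = 0.02845 K/W
Q = ΔT / R_total = 896 / 0.02845

Q ≈ 31500 W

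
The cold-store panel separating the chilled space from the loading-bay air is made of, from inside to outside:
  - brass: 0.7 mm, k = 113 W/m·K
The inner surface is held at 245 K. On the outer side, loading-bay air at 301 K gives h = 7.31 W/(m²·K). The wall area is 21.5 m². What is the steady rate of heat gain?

Q ≈ 8800 W

Treating each layer as a thermal resistance in series:
R_brass = L/(kA) = 0.0007/(113×21.5) = 2.881×10^-7 K/W
R_outer film = 1/(h_o·A) = 1/(7.31×21.5) = 0.006363 K/W
R_total = 0.006363 K/W
Q = ΔT / R_total = 56 / 0.006363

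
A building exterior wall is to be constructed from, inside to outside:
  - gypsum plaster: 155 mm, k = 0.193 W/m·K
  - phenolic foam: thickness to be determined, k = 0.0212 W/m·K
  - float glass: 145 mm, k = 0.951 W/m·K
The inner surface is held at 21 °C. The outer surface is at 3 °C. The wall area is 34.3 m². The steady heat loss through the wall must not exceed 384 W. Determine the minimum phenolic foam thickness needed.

Treating each layer as a thermal resistance in series:
R_gypsum plaster = L/(kA) = 0.155/(0.193×34.3) = 0.02341 K/W
R_float glass = L/(kA) = 0.145/(0.951×34.3) = 0.004445 K/W
Sum of the known resistances R_other = 0.02786 K/W
Required total resistance R_tot = ΔT/Q_allow = 18/384 = 0.04688 K/W
R_phenolic foam = R_tot − R_other = 0.01902 K/W
L = R·k·A = 0.01902×0.0212×34.3

L ≈ 13.8 mm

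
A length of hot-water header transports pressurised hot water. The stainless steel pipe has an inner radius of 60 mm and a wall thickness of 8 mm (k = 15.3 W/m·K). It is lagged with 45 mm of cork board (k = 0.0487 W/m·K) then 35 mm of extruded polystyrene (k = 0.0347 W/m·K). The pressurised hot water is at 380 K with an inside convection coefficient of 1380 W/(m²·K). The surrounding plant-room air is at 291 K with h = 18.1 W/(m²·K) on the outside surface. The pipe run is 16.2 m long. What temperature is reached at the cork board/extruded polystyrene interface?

T ≈ 330 K

Cylindrical conduction, so R = ln(r₂/r₁)/(2πkL) per layer, in series:
R_inner film = 1/(h_i·2πr₁L) = 1/(1380×2π×0.06×16.2) = 1.187×10^-4 K/W
R_stainless steel pipe wall = ln(68/60)/(2π×15.3×16.2) = 8.037×10^-5 K/W
R_cork board = ln(113/68)/(2π×0.0487×16.2) = 0.1025 K/W
R_extruded polystyrene = ln(148/113)/(2π×0.0347×16.2) = 0.07639 K/W
R_outer film = 1/(h_o·2πr_oL) = 1/(18.1×2π×0.148×16.2) = 0.003667 K/W
R_total = 0.1827 K/W
Q = ΔT/R_total = 89/0.1827
Q = 487 W
T_interface = T_inner − Q·ΣR(inner→interface) = 380 − 487×0.1027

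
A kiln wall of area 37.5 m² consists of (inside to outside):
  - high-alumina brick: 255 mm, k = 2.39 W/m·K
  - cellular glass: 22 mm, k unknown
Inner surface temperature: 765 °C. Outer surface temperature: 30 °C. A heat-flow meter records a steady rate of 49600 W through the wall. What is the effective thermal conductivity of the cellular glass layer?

k ≈ 0.049 W/(m·K)

Using the resistance-network approach (series):
R_high-alumina brick = L/(kA) = 0.255/(2.39×37.5) = 0.002845 K/W
Sum of known resistances R_other = 0.002845 K/W
Total R = ΔT/Q = 735/49600 = 0.01482 K/W
R_cellular glass = R_total − R_other = 0.01197 K/W
k = L/(R·A) = 0.022/(0.01197×37.5)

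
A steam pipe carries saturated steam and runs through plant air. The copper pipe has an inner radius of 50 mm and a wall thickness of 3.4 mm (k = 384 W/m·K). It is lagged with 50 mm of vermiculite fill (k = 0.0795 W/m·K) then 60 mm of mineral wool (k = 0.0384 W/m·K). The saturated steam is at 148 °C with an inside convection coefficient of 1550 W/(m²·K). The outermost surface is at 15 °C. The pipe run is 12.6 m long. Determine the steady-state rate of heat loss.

Radial resistances (cylindrical: R_cond = ln(r_o/r_i)/(2πkL), R_conv = 1/(h·2πrL)):
R_inner film = 1/(h_i·2πr₁L) = 1/(1550×2π×0.05×12.6) = 1.63×10^-4 K/W
R_copper pipe wall = ln(53.4/50)/(2π×384×12.6) = 2.164×10^-6 K/W
R_vermiculite fill = ln(103.4/53.4)/(2π×0.0795×12.6) = 0.105 K/W
R_mineral wool = ln(163.4/103.4)/(2π×0.0384×12.6) = 0.1505 K/W
R_total = 0.2557 K/W
Q = ΔT/R_total = 133/0.2557

Q ≈ 520 W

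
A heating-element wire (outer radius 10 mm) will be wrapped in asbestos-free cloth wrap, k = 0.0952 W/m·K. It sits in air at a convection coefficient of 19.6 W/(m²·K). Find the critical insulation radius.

For a cylinder r_cr = k/h = 0.0952/19.6
r_cr = 4.86 mm; since the bare radius (10 mm) is above r_cr, any added insulation will reduce heat loss.

r_cr ≈ 4.86 mm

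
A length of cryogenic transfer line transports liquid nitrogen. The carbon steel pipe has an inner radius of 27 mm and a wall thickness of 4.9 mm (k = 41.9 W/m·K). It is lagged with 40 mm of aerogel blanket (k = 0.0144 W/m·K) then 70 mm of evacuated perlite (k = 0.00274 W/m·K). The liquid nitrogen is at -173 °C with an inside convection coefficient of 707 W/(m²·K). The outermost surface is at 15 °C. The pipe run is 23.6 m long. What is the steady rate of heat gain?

Radial resistances (cylindrical: R_cond = ln(r_o/r_i)/(2πkL), R_conv = 1/(h·2πrL)):
R_inner film = 1/(h_i·2πr₁L) = 1/(707×2π×0.027×23.6) = 3.533×10^-4 K/W
R_carbon steel pipe wall = ln(31.9/27)/(2π×41.9×23.6) = 2.684×10^-5 K/W
R_aerogel blanket = ln(71.9/31.9)/(2π×0.0144×23.6) = 0.3806 K/W
R_evacuated perlite = ln(141.9/71.9)/(2π×0.00274×23.6) = 1.673 K/W
R_total = 2.054 K/W
Q = ΔT/R_total = 188/2.054

Q ≈ 91.5 W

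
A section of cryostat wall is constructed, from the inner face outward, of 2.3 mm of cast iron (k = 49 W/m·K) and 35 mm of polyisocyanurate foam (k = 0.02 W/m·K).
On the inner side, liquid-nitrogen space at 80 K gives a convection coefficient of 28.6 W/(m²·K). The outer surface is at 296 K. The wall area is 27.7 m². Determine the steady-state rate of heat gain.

Using the resistance-network approach (series):
R_inner film = 1/(h_i·A) = 1/(28.6×27.7) = 0.001262 K/W
R_cast iron = L/(kA) = 0.0023/(49×27.7) = 1.695×10^-6 K/W
R_polyisocyanurate foam = L/(kA) = 0.035/(0.02×27.7) = 0.06318 K/W
R_total = 0.06444 K/W
Q = ΔT / R_total = 216 / 0.06444

Q ≈ 3350 W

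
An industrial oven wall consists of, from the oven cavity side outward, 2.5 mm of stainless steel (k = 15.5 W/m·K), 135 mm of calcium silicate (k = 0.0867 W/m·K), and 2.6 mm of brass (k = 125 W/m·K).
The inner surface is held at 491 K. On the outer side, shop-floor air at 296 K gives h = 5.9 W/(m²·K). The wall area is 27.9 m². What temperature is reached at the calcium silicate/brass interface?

Model the wall as resistances in series:
R_stainless steel = L/(kA) = 0.0025/(15.5×27.9) = 5.781×10^-6 K/W
R_calcium silicate = L/(kA) = 0.135/(0.0867×27.9) = 0.05581 K/W
R_brass = L/(kA) = 0.0026/(125×27.9) = 7.455×10^-7 K/W
R_outer film = 1/(h_o·A) = 1/(5.9×27.9) = 0.006075 K/W
R_total = 0.06189 K/W;  Q = ΔT/R_total = 195/0.06189 = 3151 W
T_interface = T_inner − Q·ΣR(inner→interface) = 491 − 3150×0.05582

T ≈ 315 K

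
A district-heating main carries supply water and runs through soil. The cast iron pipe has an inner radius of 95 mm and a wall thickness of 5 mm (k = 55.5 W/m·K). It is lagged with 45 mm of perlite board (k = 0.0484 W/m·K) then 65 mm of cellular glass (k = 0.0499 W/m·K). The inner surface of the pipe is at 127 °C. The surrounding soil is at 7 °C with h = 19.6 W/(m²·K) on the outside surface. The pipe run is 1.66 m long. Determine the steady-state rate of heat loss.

Q ≈ 81.6 W

Cylindrical conduction, so R = ln(r₂/r₁)/(2πkL) per layer, in series:
R_cast iron pipe wall = ln(100/95)/(2π×55.5×1.66) = 8.861×10^-5 K/W
R_perlite board = ln(145/100)/(2π×0.0484×1.66) = 0.736 K/W
R_cellular glass = ln(210/145)/(2π×0.0499×1.66) = 0.7116 K/W
R_outer film = 1/(h_o·2πr_oL) = 1/(19.6×2π×0.21×1.66) = 0.02329 K/W
R_total = 1.471 K/W
Q = ΔT/R_total = 120/1.471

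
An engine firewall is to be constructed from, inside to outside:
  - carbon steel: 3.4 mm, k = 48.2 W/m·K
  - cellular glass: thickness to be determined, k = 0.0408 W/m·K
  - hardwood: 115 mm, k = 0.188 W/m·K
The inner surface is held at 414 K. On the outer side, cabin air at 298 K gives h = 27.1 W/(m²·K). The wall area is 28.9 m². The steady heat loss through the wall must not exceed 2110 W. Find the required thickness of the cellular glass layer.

Treating each layer as a thermal resistance in series:
R_carbon steel = L/(kA) = 0.0034/(48.2×28.9) = 2.441×10^-6 K/W
R_hardwood = L/(kA) = 0.115/(0.188×28.9) = 0.02117 K/W
R_outer film = 1/(h_o·A) = 1/(27.1×28.9) = 0.001277 K/W
Sum of the known resistances R_other = 0.02245 K/W
Required total resistance R_tot = ΔT/Q_allow = 116/2110 = 0.05498 K/W
R_cellular glass = R_tot − R_other = 0.03253 K/W
L = R·k·A = 0.03253×0.0408×28.9

L ≈ 38.4 mm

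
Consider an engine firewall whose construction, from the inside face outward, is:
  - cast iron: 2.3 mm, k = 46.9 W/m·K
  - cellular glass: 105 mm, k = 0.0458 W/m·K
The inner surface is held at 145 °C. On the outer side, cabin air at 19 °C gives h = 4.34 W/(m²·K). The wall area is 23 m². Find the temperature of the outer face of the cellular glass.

Series thermal resistances:
R_cast iron = L/(kA) = 0.0023/(46.9×23) = 2.132×10^-6 K/W
R_cellular glass = L/(kA) = 0.105/(0.0458×23) = 0.09968 K/W
R_outer film = 1/(h_o·A) = 1/(4.34×23) = 0.01002 K/W
R_total = 0.1097 K/W;  Q = ΔT/R_total = 126/0.1097 = 1149 W
T_interface = T_inner − Q·ΣR(inner→interface) = 145 − 1150×0.09968

T ≈ 30.5 °C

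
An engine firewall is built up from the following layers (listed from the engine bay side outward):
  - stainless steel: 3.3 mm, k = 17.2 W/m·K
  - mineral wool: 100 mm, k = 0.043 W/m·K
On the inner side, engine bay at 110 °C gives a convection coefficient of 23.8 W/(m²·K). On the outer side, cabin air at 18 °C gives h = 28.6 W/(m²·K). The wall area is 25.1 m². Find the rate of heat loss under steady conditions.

Thermal resistances in series:
R_inner film = 1/(h_i·A) = 1/(23.8×25.1) = 0.001674 K/W
R_stainless steel = L/(kA) = 0.0033/(17.2×25.1) = 7.644×10^-6 K/W
R_mineral wool = L/(kA) = 0.1/(0.043×25.1) = 0.09265 K/W
R_outer film = 1/(h_o·A) = 1/(28.6×25.1) = 0.001393 K/W
R_total = 0.09573 K/W
Q = ΔT / R_total = 92 / 0.09573

Q ≈ 961 W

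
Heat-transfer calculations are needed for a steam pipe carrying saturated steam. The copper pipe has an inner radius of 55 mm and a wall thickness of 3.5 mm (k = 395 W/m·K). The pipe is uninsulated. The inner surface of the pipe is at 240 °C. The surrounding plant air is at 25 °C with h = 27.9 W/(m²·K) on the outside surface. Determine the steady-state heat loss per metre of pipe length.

Radial resistances (cylindrical: R_cond = ln(r_o/r_i)/(2πkL), R_conv = 1/(h·2πrL)):
R_copper pipe wall = ln(58.5/55)/(2π×395×1) = 2.486×10^-5 K/W
R_outer film = 1/(h_o·2πr_oL) = 1/(27.9×2π×0.0585×1) = 0.09751 K/W
R_total = 0.09754 K/W
Q = ΔT/R_total = 215/0.09754

q′ ≈ 2200 W/m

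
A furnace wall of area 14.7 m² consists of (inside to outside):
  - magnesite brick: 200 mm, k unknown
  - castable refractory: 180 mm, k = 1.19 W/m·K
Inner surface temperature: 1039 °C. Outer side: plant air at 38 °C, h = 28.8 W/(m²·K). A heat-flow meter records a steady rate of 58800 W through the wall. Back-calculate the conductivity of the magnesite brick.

Model the wall as resistances in series:
R_castable refractory = L/(kA) = 0.18/(1.19×14.7) = 0.01029 K/W
R_outer film = 1/(h_o·A) = 1/(28.8×14.7) = 0.002362 K/W
Sum of known resistances R_other = 0.01265 K/W
Total R = ΔT/Q = 1001/58800 = 0.01702 K/W
R_magnesite brick = R_total − R_other = 0.004372 K/W
k = L/(R·A) = 0.2/(0.004372×14.7)

k ≈ 3.11 W/(m·K)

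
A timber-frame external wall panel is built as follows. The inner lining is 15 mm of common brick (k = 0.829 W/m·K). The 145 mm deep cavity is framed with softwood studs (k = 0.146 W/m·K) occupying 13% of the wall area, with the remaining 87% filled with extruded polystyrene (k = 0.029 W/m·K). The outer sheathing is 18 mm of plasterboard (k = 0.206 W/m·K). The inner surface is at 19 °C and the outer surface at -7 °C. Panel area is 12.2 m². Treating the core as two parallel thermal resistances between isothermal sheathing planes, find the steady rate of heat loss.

Sheathing layers in series; stud and cavity paths in parallel between them.
R_inner = 0.015/(0.829×12.2) = 0.001483 K/W
R_stud  = 0.145/(0.146×0.13×12.2) = 0.6262 K/W
R_cav   = 0.145/(0.029×0.87×12.2) = 0.4711 K/W
1/R_core = 1/R_stud + 1/R_cav → R_core = 0.2688 K/W
R_outer = 0.018/(0.206×12.2) = 0.007162 K/W
R_total = 0.2775 K/W
Q = ΔT/R_total = 26/0.2775

Q ≈ 93.7 W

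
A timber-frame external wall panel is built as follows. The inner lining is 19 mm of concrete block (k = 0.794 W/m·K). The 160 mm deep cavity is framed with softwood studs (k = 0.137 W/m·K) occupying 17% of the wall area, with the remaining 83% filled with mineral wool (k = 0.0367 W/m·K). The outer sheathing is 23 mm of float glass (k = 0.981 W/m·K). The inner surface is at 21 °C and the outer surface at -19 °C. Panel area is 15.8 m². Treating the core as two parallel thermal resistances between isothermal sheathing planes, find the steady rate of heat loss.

Q ≈ 209 W

Sheathing layers in series; stud and cavity paths in parallel between them.
R_inner = 0.019/(0.794×15.8) = 0.001515 K/W
R_stud  = 0.16/(0.137×0.17×15.8) = 0.4348 K/W
R_cav   = 0.16/(0.0367×0.83×15.8) = 0.3324 K/W
1/R_core = 1/R_stud + 1/R_cav → R_core = 0.1884 K/W
R_outer = 0.023/(0.981×15.8) = 0.001484 K/W
R_total = 0.1914 K/W
Q = ΔT/R_total = 40/0.1914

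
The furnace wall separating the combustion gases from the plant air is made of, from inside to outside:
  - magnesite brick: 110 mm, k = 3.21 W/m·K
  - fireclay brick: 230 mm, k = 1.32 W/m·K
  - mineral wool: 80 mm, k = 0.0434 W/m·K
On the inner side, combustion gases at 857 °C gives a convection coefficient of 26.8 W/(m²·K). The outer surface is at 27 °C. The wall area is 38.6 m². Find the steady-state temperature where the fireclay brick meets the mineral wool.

T ≈ 759 °C

Series thermal resistances:
R_inner film = 1/(h_i·A) = 1/(26.8×38.6) = 9.667×10^-4 K/W
R_magnesite brick = L/(kA) = 0.11/(3.21×38.6) = 8.878×10^-4 K/W
R_fireclay brick = L/(kA) = 0.23/(1.32×38.6) = 0.004514 K/W
R_mineral wool = L/(kA) = 0.08/(0.0434×38.6) = 0.04775 K/W
R_total = 0.05412 K/W;  Q = ΔT/R_total = 830/0.05412 = 15340 W
T_interface = T_inner − Q·ΣR(inner→interface) = 857 − 15300×0.006368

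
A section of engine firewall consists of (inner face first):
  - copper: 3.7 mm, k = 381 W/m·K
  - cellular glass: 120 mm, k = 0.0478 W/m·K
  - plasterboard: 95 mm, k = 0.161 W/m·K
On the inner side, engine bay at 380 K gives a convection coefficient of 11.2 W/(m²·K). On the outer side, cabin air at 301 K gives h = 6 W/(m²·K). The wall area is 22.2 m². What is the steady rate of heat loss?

Q ≈ 523 W

Thermal resistances in series:
R_inner film = 1/(h_i·A) = 1/(11.2×22.2) = 0.004022 K/W
R_copper = L/(kA) = 0.0037/(381×22.2) = 4.374×10^-7 K/W
R_cellular glass = L/(kA) = 0.12/(0.0478×22.2) = 0.1131 K/W
R_plasterboard = L/(kA) = 0.095/(0.161×22.2) = 0.02658 K/W
R_outer film = 1/(h_o·A) = 1/(6×22.2) = 0.007508 K/W
R_total = 0.1512 K/W
Q = ΔT / R_total = 79 / 0.1512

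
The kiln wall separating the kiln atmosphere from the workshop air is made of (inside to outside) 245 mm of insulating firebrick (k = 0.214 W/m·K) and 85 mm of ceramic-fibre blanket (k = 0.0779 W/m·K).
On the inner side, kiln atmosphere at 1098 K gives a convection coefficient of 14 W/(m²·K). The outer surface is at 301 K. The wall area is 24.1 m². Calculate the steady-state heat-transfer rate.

Treating each layer as a thermal resistance in series:
R_inner film = 1/(h_i·A) = 1/(14×24.1) = 0.002964 K/W
R_insulating firebrick = L/(kA) = 0.245/(0.214×24.1) = 0.0475 K/W
R_ceramic-fibre blanket = L/(kA) = 0.085/(0.0779×24.1) = 0.04528 K/W
R_total = 0.09574 K/W
Q = ΔT / R_total = 797 / 0.09574

Q ≈ 8320 W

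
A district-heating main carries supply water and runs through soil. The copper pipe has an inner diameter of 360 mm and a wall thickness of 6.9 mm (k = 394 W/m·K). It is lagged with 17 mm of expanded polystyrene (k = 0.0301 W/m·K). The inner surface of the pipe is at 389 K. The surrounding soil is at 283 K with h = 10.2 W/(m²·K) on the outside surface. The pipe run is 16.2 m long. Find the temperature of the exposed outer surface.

For a radial system each layer contributes R = ln(r_out/r_in)/(2πkL); films add R = 1/(hA).
R_copper pipe wall = ln(186.9/180)/(2π×394×16.2) = 9.38×10^-7 K/W
R_expanded polystyrene = ln(203.9/186.9)/(2π×0.0301×16.2) = 0.02841 K/W
R_outer film = 1/(h_o·2πr_oL) = 1/(10.2×2π×0.2039×16.2) = 0.004724 K/W
R_total = 0.03314 K/W
Q = ΔT/R_total = 106/0.03314
Q = 3200 W
T_interface = T_inner − Q·ΣR(inner→interface) = 389 − 3200×0.02842

T ≈ 298 K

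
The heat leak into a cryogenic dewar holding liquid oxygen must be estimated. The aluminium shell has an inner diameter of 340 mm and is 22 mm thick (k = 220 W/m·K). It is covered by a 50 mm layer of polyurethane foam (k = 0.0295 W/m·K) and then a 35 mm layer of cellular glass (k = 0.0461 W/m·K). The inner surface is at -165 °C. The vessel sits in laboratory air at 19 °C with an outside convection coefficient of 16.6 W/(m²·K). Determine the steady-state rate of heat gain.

Each spherical layer contributes R = (1/r_i − 1/r_o)/(4πk):
R_aluminium shell = (1/0.17 − 1/0.192)/(4π×220) = 2.438×10^-4 K/W
R_polyurethane foam = (1/0.192 − 1/0.242)/(4π×0.0295) = 2.903 K/W
R_cellular glass = (1/0.242 − 1/0.277)/(4π×0.0461) = 0.9013 K/W
R_outer film = 1/(h·4πr_o²) = 1/(16.6×4π×0.277²) = 0.06248 K/W
R_total = 3.867 K/W
Q = ΔT/R_total = 184/3.867

Q ≈ 47.6 W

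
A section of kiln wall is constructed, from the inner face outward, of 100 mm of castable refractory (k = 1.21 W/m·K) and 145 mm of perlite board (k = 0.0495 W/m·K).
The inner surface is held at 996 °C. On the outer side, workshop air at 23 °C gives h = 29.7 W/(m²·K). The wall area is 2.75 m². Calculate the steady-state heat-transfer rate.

Series thermal resistances:
R_castable refractory = L/(kA) = 0.1/(1.21×2.75) = 0.03005 K/W
R_perlite board = L/(kA) = 0.145/(0.0495×2.75) = 1.065 K/W
R_outer film = 1/(h_o·A) = 1/(29.7×2.75) = 0.01224 K/W
R_total = 1.107 K/W
Q = ΔT / R_total = 973 / 1.107

Q ≈ 879 W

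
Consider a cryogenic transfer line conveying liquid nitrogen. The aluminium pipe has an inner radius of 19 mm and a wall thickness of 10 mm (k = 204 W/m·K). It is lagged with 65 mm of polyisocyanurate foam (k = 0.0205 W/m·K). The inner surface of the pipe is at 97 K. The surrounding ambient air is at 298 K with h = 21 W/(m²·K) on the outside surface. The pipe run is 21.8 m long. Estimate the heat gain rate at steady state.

For a radial system each layer contributes R = ln(r_out/r_in)/(2πkL); films add R = 1/(hA).
R_aluminium pipe wall = ln(29/19)/(2π×204×21.8) = 1.513×10^-5 K/W
R_polyisocyanurate foam = ln(94/29)/(2π×0.0205×21.8) = 0.4188 K/W
R_outer film = 1/(h_o·2πr_oL) = 1/(21×2π×0.094×21.8) = 0.003698 K/W
R_total = 0.4225 K/W
Q = ΔT/R_total = 201/0.4225

Q ≈ 476 W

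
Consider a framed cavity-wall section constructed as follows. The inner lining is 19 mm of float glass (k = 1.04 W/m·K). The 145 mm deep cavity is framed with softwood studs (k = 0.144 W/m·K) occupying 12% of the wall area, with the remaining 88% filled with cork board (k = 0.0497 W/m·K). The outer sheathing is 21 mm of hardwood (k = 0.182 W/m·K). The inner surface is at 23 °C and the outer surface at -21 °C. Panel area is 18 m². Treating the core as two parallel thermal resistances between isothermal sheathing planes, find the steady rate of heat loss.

Q ≈ 316 W

Sheathing layers in series; stud and cavity paths in parallel between them.
R_inner = 0.019/(1.04×18) = 0.001015 K/W
R_stud  = 0.145/(0.144×0.12×18) = 0.4662 K/W
R_cav   = 0.145/(0.0497×0.88×18) = 0.1842 K/W
1/R_core = 1/R_stud + 1/R_cav → R_core = 0.132 K/W
R_outer = 0.021/(0.182×18) = 0.00641 K/W
R_total = 0.1394 K/W
Q = ΔT/R_total = 44/0.1394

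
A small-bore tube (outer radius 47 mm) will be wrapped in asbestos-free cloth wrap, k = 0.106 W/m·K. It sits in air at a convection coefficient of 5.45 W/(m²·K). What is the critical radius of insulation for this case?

r_cr ≈ 19.4 mm

For a cylinder r_cr = k/h = 0.106/5.45
r_cr = 19.4 mm; since the bare radius (47 mm) is above r_cr, any added insulation will reduce heat loss.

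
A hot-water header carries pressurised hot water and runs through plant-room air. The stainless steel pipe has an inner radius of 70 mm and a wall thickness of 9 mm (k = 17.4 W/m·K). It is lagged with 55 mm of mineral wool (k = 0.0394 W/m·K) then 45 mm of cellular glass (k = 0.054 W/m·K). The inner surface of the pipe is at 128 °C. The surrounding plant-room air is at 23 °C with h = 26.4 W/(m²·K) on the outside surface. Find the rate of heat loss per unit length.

Per-layer cylindrical resistances, series-summed:
R_stainless steel pipe wall = ln(79/70)/(2π×17.4×1) = 0.001106 K/W
R_mineral wool = ln(134/79)/(2π×0.0394×1) = 2.134 K/W
R_cellular glass = ln(179/134)/(2π×0.054×1) = 0.8534 K/W
R_outer film = 1/(h_o·2πr_oL) = 1/(26.4×2π×0.179×1) = 0.03368 K/W
R_total = 3.023 K/W
Q = ΔT/R_total = 105/3.023

q′ ≈ 34.7 W/m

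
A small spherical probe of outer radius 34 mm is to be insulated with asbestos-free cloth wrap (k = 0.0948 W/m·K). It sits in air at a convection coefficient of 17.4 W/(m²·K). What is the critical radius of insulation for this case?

For a sphere r_cr = 2k/h = 2×0.0948/17.4
r_cr = 10.9 mm; since the bare radius (34 mm) is above r_cr, any added insulation will reduce heat loss.

r_cr ≈ 10.9 mm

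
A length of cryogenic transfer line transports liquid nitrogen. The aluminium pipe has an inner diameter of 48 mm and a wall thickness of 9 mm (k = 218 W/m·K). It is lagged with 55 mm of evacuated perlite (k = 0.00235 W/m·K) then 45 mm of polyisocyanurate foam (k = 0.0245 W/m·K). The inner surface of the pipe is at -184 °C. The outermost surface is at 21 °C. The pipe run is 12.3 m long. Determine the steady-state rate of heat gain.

Q ≈ 36.5 W

Cylindrical conduction, so R = ln(r₂/r₁)/(2πkL) per layer, in series:
R_aluminium pipe wall = ln(33/24)/(2π×218×12.3) = 1.89×10^-5 K/W
R_evacuated perlite = ln(88/33)/(2π×0.00235×12.3) = 5.401 K/W
R_polyisocyanurate foam = ln(133/88)/(2π×0.0245×12.3) = 0.2181 K/W
R_total = 5.619 K/W
Q = ΔT/R_total = 205/5.619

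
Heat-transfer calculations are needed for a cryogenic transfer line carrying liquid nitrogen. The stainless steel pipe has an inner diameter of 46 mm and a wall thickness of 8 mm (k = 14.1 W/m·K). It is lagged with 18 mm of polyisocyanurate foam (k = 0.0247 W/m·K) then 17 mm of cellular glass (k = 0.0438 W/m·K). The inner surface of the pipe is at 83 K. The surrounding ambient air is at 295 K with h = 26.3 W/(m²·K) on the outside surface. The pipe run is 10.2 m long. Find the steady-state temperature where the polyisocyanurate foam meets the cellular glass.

T ≈ 235 K

Radial resistances (cylindrical: R_cond = ln(r_o/r_i)/(2πkL), R_conv = 1/(h·2πrL)):
R_stainless steel pipe wall = ln(31/23)/(2π×14.1×10.2) = 3.303×10^-4 K/W
R_polyisocyanurate foam = ln(49/31)/(2π×0.0247×10.2) = 0.2892 K/W
R_cellular glass = ln(66/49)/(2π×0.0438×10.2) = 0.1061 K/W
R_outer film = 1/(h_o·2πr_oL) = 1/(26.3×2π×0.066×10.2) = 0.008989 K/W
R_total = 0.4046 K/W
Q = ΔT/R_total = 212/0.4046
Q = 524 W
T_interface = T_inner + Q·ΣR(inner→interface) = 83 + 524×0.2896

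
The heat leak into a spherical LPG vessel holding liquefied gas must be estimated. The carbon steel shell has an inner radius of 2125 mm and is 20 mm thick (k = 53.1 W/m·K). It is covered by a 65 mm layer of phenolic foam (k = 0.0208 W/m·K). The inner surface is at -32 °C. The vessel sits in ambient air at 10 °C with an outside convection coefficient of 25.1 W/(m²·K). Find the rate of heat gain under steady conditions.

Each spherical layer contributes R = (1/r_i − 1/r_o)/(4πk):
R_carbon steel shell = (1/2.125 − 1/2.145)/(4π×53.1) = 6.576×10^-6 K/W
R_phenolic foam = (1/2.145 − 1/2.21)/(4π×0.0208) = 0.05246 K/W
R_outer film = 1/(h·4πr_o²) = 1/(25.1×4π×2.21²) = 6.491×10^-4 K/W
R_total = 0.05311 K/W
Q = ΔT/R_total = 42/0.05311

Q ≈ 791 W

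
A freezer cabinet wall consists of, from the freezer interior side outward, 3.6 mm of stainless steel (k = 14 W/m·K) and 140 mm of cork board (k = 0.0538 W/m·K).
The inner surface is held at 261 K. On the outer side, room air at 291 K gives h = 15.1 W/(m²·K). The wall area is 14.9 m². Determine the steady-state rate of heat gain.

Treating each layer as a thermal resistance in series:
R_stainless steel = L/(kA) = 0.0036/(14×14.9) = 1.726×10^-5 K/W
R_cork board = L/(kA) = 0.14/(0.0538×14.9) = 0.1746 K/W
R_outer film = 1/(h_o·A) = 1/(15.1×14.9) = 0.004445 K/W
R_total = 0.1791 K/W
Q = ΔT / R_total = 30 / 0.1791

Q ≈ 167 W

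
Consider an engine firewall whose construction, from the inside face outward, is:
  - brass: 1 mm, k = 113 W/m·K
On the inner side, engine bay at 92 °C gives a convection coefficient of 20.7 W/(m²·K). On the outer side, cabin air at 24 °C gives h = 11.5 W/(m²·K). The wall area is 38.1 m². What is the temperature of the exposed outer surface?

Series thermal resistances:
R_inner film = 1/(h_i·A) = 1/(20.7×38.1) = 0.001268 K/W
R_brass = L/(kA) = 0.001/(113×38.1) = 2.323×10^-7 K/W
R_outer film = 1/(h_o·A) = 1/(11.5×38.1) = 0.002282 K/W
R_total = 0.003551 K/W;  Q = ΔT/R_total = 68/0.003551 = 19150 W
T_interface = T_inner − Q·ΣR(inner→interface) = 92 − 19200×0.001268

T ≈ 67.7 °C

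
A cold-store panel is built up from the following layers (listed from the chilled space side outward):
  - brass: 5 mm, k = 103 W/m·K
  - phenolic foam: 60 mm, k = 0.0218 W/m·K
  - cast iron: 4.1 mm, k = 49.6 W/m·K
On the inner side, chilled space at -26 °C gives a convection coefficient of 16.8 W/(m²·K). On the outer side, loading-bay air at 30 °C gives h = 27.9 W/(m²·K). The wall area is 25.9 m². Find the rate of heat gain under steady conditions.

Q ≈ 509 W

Thermal resistances in series:
R_inner film = 1/(h_i·A) = 1/(16.8×25.9) = 0.002298 K/W
R_brass = L/(kA) = 0.005/(103×25.9) = 1.874×10^-6 K/W
R_phenolic foam = L/(kA) = 0.06/(0.0218×25.9) = 0.1063 K/W
R_cast iron = L/(kA) = 0.0041/(49.6×25.9) = 3.192×10^-6 K/W
R_outer film = 1/(h_o·A) = 1/(27.9×25.9) = 0.001384 K/W
R_total = 0.11 K/W
Q = ΔT / R_total = 56 / 0.11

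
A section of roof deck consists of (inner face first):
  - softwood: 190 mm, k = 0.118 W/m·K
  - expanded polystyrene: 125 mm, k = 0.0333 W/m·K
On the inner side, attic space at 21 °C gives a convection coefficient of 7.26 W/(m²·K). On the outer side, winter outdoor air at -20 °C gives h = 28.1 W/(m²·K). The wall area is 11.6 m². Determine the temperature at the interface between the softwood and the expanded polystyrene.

T ≈ 8.06 °C

Model the wall as resistances in series:
R_inner film = 1/(h_i·A) = 1/(7.26×11.6) = 0.01187 K/W
R_softwood = L/(kA) = 0.19/(0.118×11.6) = 0.1388 K/W
R_expanded polystyrene = L/(kA) = 0.125/(0.0333×11.6) = 0.3236 K/W
R_outer film = 1/(h_o·A) = 1/(28.1×11.6) = 0.003068 K/W
R_total = 0.4773 K/W;  Q = ΔT/R_total = 41/0.4773 = 85.89 W
T_interface = T_inner − Q·ΣR(inner→interface) = 21 − 85.9×0.1507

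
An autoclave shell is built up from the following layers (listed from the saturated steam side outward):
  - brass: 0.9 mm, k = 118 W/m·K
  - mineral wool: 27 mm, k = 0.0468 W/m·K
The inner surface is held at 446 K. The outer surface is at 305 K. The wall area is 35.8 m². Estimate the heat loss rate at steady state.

Model the wall as resistances in series:
R_brass = L/(kA) = 0.0009/(118×35.8) = 2.13×10^-7 K/W
R_mineral wool = L/(kA) = 0.027/(0.0468×35.8) = 0.01612 K/W
R_total = 0.01612 K/W
Q = ΔT / R_total = 141 / 0.01612

Q ≈ 8750 W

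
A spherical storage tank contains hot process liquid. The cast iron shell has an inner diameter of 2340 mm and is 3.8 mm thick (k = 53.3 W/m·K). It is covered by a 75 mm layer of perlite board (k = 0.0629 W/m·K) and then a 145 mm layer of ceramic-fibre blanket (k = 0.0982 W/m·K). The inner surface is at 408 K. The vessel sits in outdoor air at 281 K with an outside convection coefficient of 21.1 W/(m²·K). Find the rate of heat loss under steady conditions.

Spherical conduction: R = (1/r_in − 1/r_out)/(4πk) per layer; series-sum.
R_cast iron shell = (1/1.17 − 1/1.1738)/(4π×53.3) = 4.131×10^-6 K/W
R_perlite board = (1/1.1738 − 1/1.2488)/(4π×0.0629) = 0.06473 K/W
R_ceramic-fibre blanket = (1/1.2488 − 1/1.3938)/(4π×0.0982) = 0.06751 K/W
R_outer film = 1/(h·4πr_o²) = 1/(21.1×4π×1.3938²) = 0.001941 K/W
R_total = 0.1342 K/W
Q = ΔT/R_total = 127/0.1342

Q ≈ 946 W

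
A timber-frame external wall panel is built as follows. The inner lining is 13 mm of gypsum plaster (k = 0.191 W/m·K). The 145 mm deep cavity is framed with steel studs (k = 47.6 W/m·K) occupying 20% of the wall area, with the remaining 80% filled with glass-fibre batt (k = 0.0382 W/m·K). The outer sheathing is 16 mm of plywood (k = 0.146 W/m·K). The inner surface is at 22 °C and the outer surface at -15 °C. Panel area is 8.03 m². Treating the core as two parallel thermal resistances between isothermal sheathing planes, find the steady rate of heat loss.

Q ≈ 1540 W

Sheathing layers in series; stud and cavity paths in parallel between them.
R_inner = 0.013/(0.191×8.03) = 0.008476 K/W
R_stud  = 0.145/(47.6×0.2×8.03) = 0.001897 K/W
R_cav   = 0.145/(0.0382×0.8×8.03) = 0.5909 K/W
1/R_core = 1/R_stud + 1/R_cav → R_core = 0.001891 K/W
R_outer = 0.016/(0.146×8.03) = 0.01365 K/W
R_total = 0.02401 K/W
Q = ΔT/R_total = 37/0.02401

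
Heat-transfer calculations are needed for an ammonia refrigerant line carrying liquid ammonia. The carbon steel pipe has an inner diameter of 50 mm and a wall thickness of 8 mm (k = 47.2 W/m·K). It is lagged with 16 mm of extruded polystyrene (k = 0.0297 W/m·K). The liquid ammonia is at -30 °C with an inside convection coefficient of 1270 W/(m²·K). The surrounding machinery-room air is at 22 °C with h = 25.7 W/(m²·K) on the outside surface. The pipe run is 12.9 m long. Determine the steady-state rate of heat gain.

Treating each annulus and film as a series resistance:
R_inner film = 1/(h_i·2πr₁L) = 1/(1270×2π×0.025×12.9) = 3.886×10^-4 K/W
R_carbon steel pipe wall = ln(33/25)/(2π×47.2×12.9) = 7.257×10^-5 K/W
R_extruded polystyrene = ln(49/33)/(2π×0.0297×12.9) = 0.1642 K/W
R_outer film = 1/(h_o·2πr_oL) = 1/(25.7×2π×0.049×12.9) = 0.009797 K/W
R_total = 0.1745 K/W
Q = ΔT/R_total = 52/0.1745

Q ≈ 298 W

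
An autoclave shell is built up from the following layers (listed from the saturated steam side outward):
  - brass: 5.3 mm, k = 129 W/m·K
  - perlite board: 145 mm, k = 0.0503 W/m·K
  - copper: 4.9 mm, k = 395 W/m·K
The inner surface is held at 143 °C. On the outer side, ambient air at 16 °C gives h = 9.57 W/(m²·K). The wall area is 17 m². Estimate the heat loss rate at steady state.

Q ≈ 723 W

Thermal resistances in series:
R_brass = L/(kA) = 0.0053/(129×17) = 2.417×10^-6 K/W
R_perlite board = L/(kA) = 0.145/(0.0503×17) = 0.1696 K/W
R_copper = L/(kA) = 0.0049/(395×17) = 7.297×10^-7 K/W
R_outer film = 1/(h_o·A) = 1/(9.57×17) = 0.006147 K/W
R_total = 0.1757 K/W
Q = ΔT / R_total = 127 / 0.1757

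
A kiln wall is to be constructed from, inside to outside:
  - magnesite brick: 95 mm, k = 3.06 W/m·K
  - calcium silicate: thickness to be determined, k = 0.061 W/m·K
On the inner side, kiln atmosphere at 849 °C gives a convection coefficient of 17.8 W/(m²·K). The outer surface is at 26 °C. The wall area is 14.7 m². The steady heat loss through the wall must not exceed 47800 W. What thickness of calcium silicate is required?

L ≈ 10.1 mm

Using the resistance-network approach (series):
R_inner film = 1/(h_i·A) = 1/(17.8×14.7) = 0.003822 K/W
R_magnesite brick = L/(kA) = 0.095/(3.06×14.7) = 0.002112 K/W
Sum of the known resistances R_other = 0.005934 K/W
Required total resistance R_tot = ΔT/Q_allow = 823/47800 = 0.01722 K/W
R_calcium silicate = R_tot − R_other = 0.01128 K/W
L = R·k·A = 0.01128×0.061×14.7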